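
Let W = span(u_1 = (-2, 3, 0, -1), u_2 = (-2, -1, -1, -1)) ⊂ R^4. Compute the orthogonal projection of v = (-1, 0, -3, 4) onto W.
proj_W(v) = (-2/47, -33/47, -9/47, -1/47)

Set up U = [u_1 | ... | u_2] ∈ R^(4×2). The projector onto W = col(U) is P = U (U^T U)^(-1) U^T.
Compute U^T U =
  [14, 2]
  [2, 7],
and U^T v = (-2, 1).
Solve U^T U · c = U^T v for the coefficients: c = (-8/47, 9/47). The projection is proj_W(v) = U c.
Check: (v - proj_W(v)) · u_1 = 0  (should be 0).
Check: (v - proj_W(v)) · u_2 = 0  (should be 0).
Result: proj_W(v) = (-2/47, -33/47, -9/47, -1/47).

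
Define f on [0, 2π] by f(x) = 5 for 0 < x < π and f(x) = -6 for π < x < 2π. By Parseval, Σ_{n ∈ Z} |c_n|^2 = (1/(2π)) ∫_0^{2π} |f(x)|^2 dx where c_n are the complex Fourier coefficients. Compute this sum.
Σ |c_n|^2 = 61/2

Parseval equates the L^2 energy of f (normalised by 1/(2π)) with the ℓ^2 sum of its Fourier coefficients: (1/(2π)) ∫_0^{2π} |f|^2 = Σ |c_n|^2.
Compute the left side: (1/(2π)) [∫_0^π 5^2 dx + ∫_π^{2π} (-6)^2 dx] = (1/(2π)) · (25π + 36π) = (25 + 36)/2 = 61/2.
So Σ_{n ∈ Z} |c_n|^2 = 61/2.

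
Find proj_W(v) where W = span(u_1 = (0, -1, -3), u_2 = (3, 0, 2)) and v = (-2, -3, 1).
proj_W(v) = (-60/47, 12/47, -4/47)

Set up U = [u_1 | ... | u_2] ∈ R^(3×2). The projector onto W = col(U) is P = U (U^T U)^(-1) U^T.
Compute U^T U =
  [10, -6]
  [-6, 13],
and U^T v = (0, -4).
Solve U^T U · c = U^T v for the coefficients: c = (-12/47, -20/47). The projection is proj_W(v) = U c.
Check: (v - proj_W(v)) · u_1 = 0  (should be 0).
Check: (v - proj_W(v)) · u_2 = 0  (should be 0).
Result: proj_W(v) = (-60/47, 12/47, -4/47).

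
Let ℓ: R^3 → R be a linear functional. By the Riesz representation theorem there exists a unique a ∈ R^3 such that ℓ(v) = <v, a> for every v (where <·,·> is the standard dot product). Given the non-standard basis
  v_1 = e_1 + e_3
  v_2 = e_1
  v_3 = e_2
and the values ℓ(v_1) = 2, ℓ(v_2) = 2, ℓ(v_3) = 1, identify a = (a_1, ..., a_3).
a = (2, 1, 0)

Write a = (a_1, ..., a_3) in the standard basis. For each basis vector v_i, ℓ(v_i) = <v_i, a> is a linear equation in the a_j's. Collect the n equations into a matrix system V a = ℓ, where row i of V is v_i (expressed in the standard basis). Since V is invertible (lower-triangular with 1s on the diagonal, up to permutation), solve by back-substitution:
  V =
[[1, 0, 1],
 [1, 0, 0],
 [0, 1, 0]]
  V a = (2, 2, 1)
Solving gives a = (2, 1, 0).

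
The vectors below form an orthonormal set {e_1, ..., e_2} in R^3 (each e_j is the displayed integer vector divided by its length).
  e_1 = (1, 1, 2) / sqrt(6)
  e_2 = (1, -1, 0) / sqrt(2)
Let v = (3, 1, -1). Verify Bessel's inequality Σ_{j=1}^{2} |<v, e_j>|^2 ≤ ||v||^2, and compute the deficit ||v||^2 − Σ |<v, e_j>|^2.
Σ |<v, e_j>|^2 = 8/3; ||v||^2 = 11; deficit = 25/3

Write each e_j = u_j / sqrt(<u_j, u_j>) where u_j is the displayed integer vector. Then <v, e_j> = <v, u_j> / sqrt(<u_j, u_j>), so |<v, e_j>|^2 = <v, u_j>^2 / <u_j, u_j>.
Coefficients: <v, e_1> = 2/sqrt(6), <v, e_2> = 2/sqrt(2).
Square and sum: Σ |<v, e_j>|^2 = 8/3.
Compute ||v||^2 = v·v = 11.
Deficit = 11 − 8/3 = 25/3 ≥ 0, confirming Bessel's inequality. (The deficit equals ||v − Σ <v,e_j> e_j||^2, the squared distance from v to span{e_j}.)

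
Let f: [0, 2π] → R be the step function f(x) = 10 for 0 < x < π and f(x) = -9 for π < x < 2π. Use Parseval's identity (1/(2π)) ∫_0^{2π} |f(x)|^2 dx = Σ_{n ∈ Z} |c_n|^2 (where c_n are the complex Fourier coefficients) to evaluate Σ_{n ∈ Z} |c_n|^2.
Σ |c_n|^2 = 181/2

Parseval equates the L^2 energy of f (normalised by 1/(2π)) with the ℓ^2 sum of its Fourier coefficients: (1/(2π)) ∫_0^{2π} |f|^2 = Σ |c_n|^2.
Compute the left side: (1/(2π)) [∫_0^π 10^2 dx + ∫_π^{2π} (-9)^2 dx] = (1/(2π)) · (100π + 81π) = (100 + 81)/2 = 181/2.
So Σ_{n ∈ Z} |c_n|^2 = 181/2.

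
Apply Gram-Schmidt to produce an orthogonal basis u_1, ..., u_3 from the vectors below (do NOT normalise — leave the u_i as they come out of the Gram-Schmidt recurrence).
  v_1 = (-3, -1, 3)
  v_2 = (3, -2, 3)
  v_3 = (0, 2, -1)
Orthogonal basis:
  u_1 = (-3, -1, 3)
  u_2 = (63/19, -36/19, 51/19)
  u_3 = (9/46, 27/23, 27/46)

Apply the Gram-Schmidt recurrence
  u_1 = v_1
  u_i = v_i − Σ_{j<i} ((v_i · u_j) / (u_j · u_j)) · u_j.

Step by step this gives:
  u_1 = (-3, -1, 3)
  u_2 = (63/19, -36/19, 51/19)
  u_3 = (9/46, 27/23, 27/46)

Orthogonality check:
  u_2 · u_1 = 0 (should be 0)
  u_3 · u_1 = 0 (should be 0)
  u_3 · u_2 = 0 (should be 0)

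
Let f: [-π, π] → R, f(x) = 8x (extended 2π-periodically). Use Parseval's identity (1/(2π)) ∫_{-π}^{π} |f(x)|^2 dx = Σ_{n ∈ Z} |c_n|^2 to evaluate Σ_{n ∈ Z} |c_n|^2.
Σ |c_n|^2 = 64π^2/3

Expand and integrate term by term over [-π, π]:
  ∫ (8x)^2 dx = 64·(2π^3/3); ∫ 2·8·(0)·x dx = 0 (odd integrand); ∫ 0^2 dx = 0·2π.
So (1/(2π)) ∫_{-π}^{π} (8x)^2 dx = 64π^2/3 + 0 = 64π^2/3.
Parseval ⇒ Σ |c_n|^2 = 64π^2/3.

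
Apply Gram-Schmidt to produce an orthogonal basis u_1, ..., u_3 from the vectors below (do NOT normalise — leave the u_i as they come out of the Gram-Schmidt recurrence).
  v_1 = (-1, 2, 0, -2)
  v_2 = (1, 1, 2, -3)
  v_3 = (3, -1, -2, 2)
Orthogonal basis:
  u_1 = (-1, 2, 0, -2)
  u_2 = (16/9, -5/9, 2, -13/9)
  u_3 = (94/43, 81/86, -77/43, -13/86)

Apply the Gram-Schmidt recurrence
  u_1 = v_1
  u_i = v_i − Σ_{j<i} ((v_i · u_j) / (u_j · u_j)) · u_j.

Step by step this gives:
  u_1 = (-1, 2, 0, -2)
  u_2 = (16/9, -5/9, 2, -13/9)
  u_3 = (94/43, 81/86, -77/43, -13/86)

Orthogonality check:
  u_2 · u_1 = 0 (should be 0)
  u_3 · u_1 = 0 (should be 0)
  u_3 · u_2 = 0 (should be 0)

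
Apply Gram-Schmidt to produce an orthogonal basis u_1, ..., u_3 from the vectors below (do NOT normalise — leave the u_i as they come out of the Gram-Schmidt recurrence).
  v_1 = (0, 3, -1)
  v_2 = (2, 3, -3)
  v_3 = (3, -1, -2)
Orthogonal basis:
  u_1 = (0, 3, -1)
  u_2 = (2, -3/5, -9/5)
  u_3 = (6/19, 2/19, 6/19)

Apply the Gram-Schmidt recurrence
  u_1 = v_1
  u_i = v_i − Σ_{j<i} ((v_i · u_j) / (u_j · u_j)) · u_j.

Step by step this gives:
  u_1 = (0, 3, -1)
  u_2 = (2, -3/5, -9/5)
  u_3 = (6/19, 2/19, 6/19)

Orthogonality check:
  u_2 · u_1 = 0 (should be 0)
  u_3 · u_1 = 0 (should be 0)
  u_3 · u_2 = 0 (should be 0)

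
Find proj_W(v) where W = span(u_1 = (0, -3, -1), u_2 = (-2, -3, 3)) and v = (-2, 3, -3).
proj_W(v) = (26/23, 57/23, -33/23)

Set up U = [u_1 | ... | u_2] ∈ R^(3×2). The projector onto W = col(U) is P = U (U^T U)^(-1) U^T.
Compute U^T U =
  [10, 6]
  [6, 22],
and U^T v = (-6, -14).
Solve U^T U · c = U^T v for the coefficients: c = (-6/23, -13/23). The projection is proj_W(v) = U c.
Check: (v - proj_W(v)) · u_1 = 0  (should be 0).
Check: (v - proj_W(v)) · u_2 = 0  (should be 0).
Result: proj_W(v) = (26/23, 57/23, -33/23).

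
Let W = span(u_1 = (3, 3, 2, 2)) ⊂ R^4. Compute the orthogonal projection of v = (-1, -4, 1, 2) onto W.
proj_W(v) = (-27/26, -27/26, -9/13, -9/13)

Set up U = [u_1 | ... | u_1] ∈ R^(4×1). The projector onto W = col(U) is P = U (U^T U)^(-1) U^T.
Compute U^T U =
  [26],
and U^T v = (-9).
Solve U^T U · c = U^T v for the coefficients: c = (-9/26). The projection is proj_W(v) = U c.
Check: (v - proj_W(v)) · u_1 = 0  (should be 0).
Result: proj_W(v) = (-27/26, -27/26, -9/13, -9/13).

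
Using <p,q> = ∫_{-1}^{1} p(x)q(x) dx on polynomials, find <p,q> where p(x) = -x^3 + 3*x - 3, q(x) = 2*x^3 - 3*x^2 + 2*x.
<p,q> = 386/35

Expand the product: p(x)·q(x) = -2*x^6 + 3*x^5 + 4*x^4 - 15*x^3 + 15*x^2 - 6*x.
∫_{-1}^{1} of each monomial x^k gives [2/(k+1) if k even, 0 if k odd]. Integrating term-by-term (or equivalently evaluating the antiderivative F(x) = -2*x^7/7 + x^6/2 + 4*x^5/5 - 15*x^4/4 + 5*x^3 - 3*x^2 at the endpoints):
  F(1) − F(−1) = -103/140 − (-1647/140) = 386/35.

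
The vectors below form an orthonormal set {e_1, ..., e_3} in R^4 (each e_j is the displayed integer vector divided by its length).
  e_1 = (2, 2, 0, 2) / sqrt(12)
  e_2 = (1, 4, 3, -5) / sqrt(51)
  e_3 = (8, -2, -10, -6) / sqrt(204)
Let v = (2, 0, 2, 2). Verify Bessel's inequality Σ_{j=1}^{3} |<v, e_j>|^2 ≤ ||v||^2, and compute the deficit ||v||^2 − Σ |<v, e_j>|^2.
Σ |<v, e_j>|^2 = 20/3; ||v||^2 = 12; deficit = 16/3

Write each e_j = u_j / sqrt(<u_j, u_j>) where u_j is the displayed integer vector. Then <v, e_j> = <v, u_j> / sqrt(<u_j, u_j>), so |<v, e_j>|^2 = <v, u_j>^2 / <u_j, u_j>.
Coefficients: <v, e_1> = 8/sqrt(12), <v, e_2> = -2/sqrt(51), <v, e_3> = -16/sqrt(204).
Square and sum: Σ |<v, e_j>|^2 = 20/3.
Compute ||v||^2 = v·v = 12.
Deficit = 12 − 20/3 = 16/3 ≥ 0, confirming Bessel's inequality. (The deficit equals ||v − Σ <v,e_j> e_j||^2, the squared distance from v to span{e_j}.)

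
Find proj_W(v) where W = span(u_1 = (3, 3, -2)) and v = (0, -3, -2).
proj_W(v) = (-15/22, -15/22, 5/11)

Set up U = [u_1 | ... | u_1] ∈ R^(3×1). The projector onto W = col(U) is P = U (U^T U)^(-1) U^T.
Compute U^T U =
  [22],
and U^T v = (-5).
Solve U^T U · c = U^T v for the coefficients: c = (-5/22). The projection is proj_W(v) = U c.
Check: (v - proj_W(v)) · u_1 = 0  (should be 0).
Result: proj_W(v) = (-15/22, -15/22, 5/11).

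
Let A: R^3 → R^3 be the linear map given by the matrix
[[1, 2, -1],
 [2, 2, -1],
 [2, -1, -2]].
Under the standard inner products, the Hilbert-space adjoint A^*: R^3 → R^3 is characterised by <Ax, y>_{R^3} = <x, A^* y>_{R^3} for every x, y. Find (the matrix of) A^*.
A^* = A^T =
[[1, 2, 2],
 [2, 2, -1],
 [-1, -1, -2]]

For real matrices with standard dot products, the defining identity <Ax, y> = <x, A^* y> gives (Ax)^T y = x^T (A^*) y, i.e. x^T A^T y = x^T (A^*) y. Since this holds for all x, y, we must have A^* = A^T. Therefore
A^* =
[[1, 2, 2],
 [2, 2, -1],
 [-1, -1, -2]].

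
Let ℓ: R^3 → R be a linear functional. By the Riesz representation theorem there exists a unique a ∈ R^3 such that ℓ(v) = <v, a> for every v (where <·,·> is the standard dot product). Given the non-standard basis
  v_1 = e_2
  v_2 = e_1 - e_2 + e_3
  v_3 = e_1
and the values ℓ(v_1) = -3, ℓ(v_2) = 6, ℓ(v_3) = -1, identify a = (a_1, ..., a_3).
a = (-1, -3, 4)

Write a = (a_1, ..., a_3) in the standard basis. For each basis vector v_i, ℓ(v_i) = <v_i, a> is a linear equation in the a_j's. Collect the n equations into a matrix system V a = ℓ, where row i of V is v_i (expressed in the standard basis). Since V is invertible (lower-triangular with 1s on the diagonal, up to permutation), solve by back-substitution:
  V =
[[0, 1, 0],
 [1, -1, 1],
 [1, 0, 0]]
  V a = (-3, 6, -1)
Solving gives a = (-1, -3, 4).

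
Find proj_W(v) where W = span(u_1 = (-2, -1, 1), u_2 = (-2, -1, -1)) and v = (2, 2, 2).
proj_W(v) = (12/5, 6/5, 2)

Set up U = [u_1 | ... | u_2] ∈ R^(3×2). The projector onto W = col(U) is P = U (U^T U)^(-1) U^T.
Compute U^T U =
  [6, 4]
  [4, 6],
and U^T v = (-4, -8).
Solve U^T U · c = U^T v for the coefficients: c = (2/5, -8/5). The projection is proj_W(v) = U c.
Check: (v - proj_W(v)) · u_1 = 0  (should be 0).
Check: (v - proj_W(v)) · u_2 = 0  (should be 0).
Result: proj_W(v) = (12/5, 6/5, 2).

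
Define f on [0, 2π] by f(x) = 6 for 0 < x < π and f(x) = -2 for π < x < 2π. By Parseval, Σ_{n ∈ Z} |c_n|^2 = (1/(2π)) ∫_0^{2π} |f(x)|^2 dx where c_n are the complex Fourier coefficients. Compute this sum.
Σ |c_n|^2 = 20

Parseval equates the L^2 energy of f (normalised by 1/(2π)) with the ℓ^2 sum of its Fourier coefficients: (1/(2π)) ∫_0^{2π} |f|^2 = Σ |c_n|^2.
Compute the left side: (1/(2π)) [∫_0^π 6^2 dx + ∫_π^{2π} (-2)^2 dx] = (1/(2π)) · (36π + 4π) = (36 + 4)/2 = 20.
So Σ_{n ∈ Z} |c_n|^2 = 20.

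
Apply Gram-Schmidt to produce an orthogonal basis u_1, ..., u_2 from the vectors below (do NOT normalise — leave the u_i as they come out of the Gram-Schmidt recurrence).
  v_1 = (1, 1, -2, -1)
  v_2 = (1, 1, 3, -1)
Orthogonal basis:
  u_1 = (1, 1, -2, -1)
  u_2 = (10/7, 10/7, 15/7, -10/7)

Apply the Gram-Schmidt recurrence
  u_1 = v_1
  u_i = v_i − Σ_{j<i} ((v_i · u_j) / (u_j · u_j)) · u_j.

Step by step this gives:
  u_1 = (1, 1, -2, -1)
  u_2 = (10/7, 10/7, 15/7, -10/7)

Orthogonality check:
  u_2 · u_1 = 0 (should be 0)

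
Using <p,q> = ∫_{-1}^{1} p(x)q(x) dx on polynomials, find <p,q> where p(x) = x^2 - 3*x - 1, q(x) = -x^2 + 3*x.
<p,q> = -86/15

Expand the product: p(x)·q(x) = -x^4 + 6*x^3 - 8*x^2 - 3*x.
∫_{-1}^{1} of each monomial x^k gives [2/(k+1) if k even, 0 if k odd]. Integrating term-by-term (or equivalently evaluating the antiderivative F(x) = -x^5/5 + 3*x^4/2 - 8*x^3/3 - 3*x^2/2 at the endpoints):
  F(1) − F(−1) = -43/15 − (43/15) = -86/15.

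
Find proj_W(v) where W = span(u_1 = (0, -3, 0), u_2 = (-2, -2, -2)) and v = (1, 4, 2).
proj_W(v) = (3/2, 4, 3/2)

Set up U = [u_1 | ... | u_2] ∈ R^(3×2). The projector onto W = col(U) is P = U (U^T U)^(-1) U^T.
Compute U^T U =
  [9, 6]
  [6, 12],
and U^T v = (-12, -14).
Solve U^T U · c = U^T v for the coefficients: c = (-5/6, -3/4). The projection is proj_W(v) = U c.
Check: (v - proj_W(v)) · u_1 = 0  (should be 0).
Check: (v - proj_W(v)) · u_2 = 0  (should be 0).
Result: proj_W(v) = (3/2, 4, 3/2).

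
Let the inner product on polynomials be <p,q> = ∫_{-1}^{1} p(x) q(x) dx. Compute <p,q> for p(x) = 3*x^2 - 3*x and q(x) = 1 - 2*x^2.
<p,q> = -2/5

Expand the product: p(x)·q(x) = -6*x^4 + 6*x^3 + 3*x^2 - 3*x.
∫_{-1}^{1} of each monomial x^k gives [2/(k+1) if k even, 0 if k odd]. Integrating term-by-term (or equivalently evaluating the antiderivative F(x) = -6*x^5/5 + 3*x^4/2 + x^3 - 3*x^2/2 at the endpoints):
  F(1) − F(−1) = -1/5 − (1/5) = -2/5.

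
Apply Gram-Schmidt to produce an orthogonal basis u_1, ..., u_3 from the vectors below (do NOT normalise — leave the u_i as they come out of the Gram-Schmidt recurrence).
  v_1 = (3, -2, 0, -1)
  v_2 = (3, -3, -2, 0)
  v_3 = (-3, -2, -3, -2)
Orthogonal basis:
  u_1 = (3, -2, 0, -1)
  u_2 = (-3/14, -6/7, -2, 15/14)
  u_3 = (-177/83, -127/83, -75/83, -277/83)

Apply the Gram-Schmidt recurrence
  u_1 = v_1
  u_i = v_i − Σ_{j<i} ((v_i · u_j) / (u_j · u_j)) · u_j.

Step by step this gives:
  u_1 = (3, -2, 0, -1)
  u_2 = (-3/14, -6/7, -2, 15/14)
  u_3 = (-177/83, -127/83, -75/83, -277/83)

Orthogonality check:
  u_2 · u_1 = 0 (should be 0)
  u_3 · u_1 = 0 (should be 0)
  u_3 · u_2 = 0 (should be 0)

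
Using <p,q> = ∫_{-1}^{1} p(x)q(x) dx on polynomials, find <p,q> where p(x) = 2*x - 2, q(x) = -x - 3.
<p,q> = 32/3

Expand the product: p(x)·q(x) = -2*x^2 - 4*x + 6.
∫_{-1}^{1} of each monomial x^k gives [2/(k+1) if k even, 0 if k odd]. Integrating term-by-term (or equivalently evaluating the antiderivative F(x) = -2*x^3/3 - 2*x^2 + 6*x at the endpoints):
  F(1) − F(−1) = 10/3 − (-22/3) = 32/3.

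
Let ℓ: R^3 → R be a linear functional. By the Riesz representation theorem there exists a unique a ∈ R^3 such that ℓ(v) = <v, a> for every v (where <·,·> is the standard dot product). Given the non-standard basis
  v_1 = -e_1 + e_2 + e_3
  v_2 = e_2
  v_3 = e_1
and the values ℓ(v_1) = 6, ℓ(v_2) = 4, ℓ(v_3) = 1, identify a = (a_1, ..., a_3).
a = (1, 4, 3)

Write a = (a_1, ..., a_3) in the standard basis. For each basis vector v_i, ℓ(v_i) = <v_i, a> is a linear equation in the a_j's. Collect the n equations into a matrix system V a = ℓ, where row i of V is v_i (expressed in the standard basis). Since V is invertible (lower-triangular with 1s on the diagonal, up to permutation), solve by back-substitution:
  V =
[[-1, 1, 1],
 [0, 1, 0],
 [1, 0, 0]]
  V a = (6, 4, 1)
Solving gives a = (1, 4, 3).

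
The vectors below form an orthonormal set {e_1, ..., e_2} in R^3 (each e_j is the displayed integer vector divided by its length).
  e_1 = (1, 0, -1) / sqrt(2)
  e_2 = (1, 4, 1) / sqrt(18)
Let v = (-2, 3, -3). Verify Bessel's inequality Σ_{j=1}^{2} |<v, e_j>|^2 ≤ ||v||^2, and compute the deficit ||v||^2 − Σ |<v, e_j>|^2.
Σ |<v, e_j>|^2 = 29/9; ||v||^2 = 22; deficit = 169/9

Write each e_j = u_j / sqrt(<u_j, u_j>) where u_j is the displayed integer vector. Then <v, e_j> = <v, u_j> / sqrt(<u_j, u_j>), so |<v, e_j>|^2 = <v, u_j>^2 / <u_j, u_j>.
Coefficients: <v, e_1> = 1/sqrt(2), <v, e_2> = 7/sqrt(18).
Square and sum: Σ |<v, e_j>|^2 = 29/9.
Compute ||v||^2 = v·v = 22.
Deficit = 22 − 29/9 = 169/9 ≥ 0, confirming Bessel's inequality. (The deficit equals ||v − Σ <v,e_j> e_j||^2, the squared distance from v to span{e_j}.)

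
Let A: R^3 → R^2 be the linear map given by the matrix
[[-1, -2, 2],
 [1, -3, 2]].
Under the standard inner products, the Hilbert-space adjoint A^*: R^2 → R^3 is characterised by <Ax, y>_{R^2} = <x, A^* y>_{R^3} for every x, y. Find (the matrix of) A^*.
A^* = A^T =
[[-1, 1],
 [-2, -3],
 [2, 2]]

For real matrices with standard dot products, the defining identity <Ax, y> = <x, A^* y> gives (Ax)^T y = x^T (A^*) y, i.e. x^T A^T y = x^T (A^*) y. Since this holds for all x, y, we must have A^* = A^T. Therefore
A^* =
[[-1, 1],
 [-2, -3],
 [2, 2]].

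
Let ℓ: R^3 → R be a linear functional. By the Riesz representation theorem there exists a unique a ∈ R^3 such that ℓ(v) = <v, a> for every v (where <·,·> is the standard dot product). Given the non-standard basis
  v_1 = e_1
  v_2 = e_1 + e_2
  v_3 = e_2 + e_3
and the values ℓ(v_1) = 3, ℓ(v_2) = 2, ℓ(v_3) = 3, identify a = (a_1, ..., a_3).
a = (3, -1, 4)

Write a = (a_1, ..., a_3) in the standard basis. For each basis vector v_i, ℓ(v_i) = <v_i, a> is a linear equation in the a_j's. Collect the n equations into a matrix system V a = ℓ, where row i of V is v_i (expressed in the standard basis). Since V is invertible (lower-triangular with 1s on the diagonal, up to permutation), solve by back-substitution:
  V =
[[1, 0, 0],
 [1, 1, 0],
 [0, 1, 1]]
  V a = (3, 2, 3)
Solving gives a = (3, -1, 4).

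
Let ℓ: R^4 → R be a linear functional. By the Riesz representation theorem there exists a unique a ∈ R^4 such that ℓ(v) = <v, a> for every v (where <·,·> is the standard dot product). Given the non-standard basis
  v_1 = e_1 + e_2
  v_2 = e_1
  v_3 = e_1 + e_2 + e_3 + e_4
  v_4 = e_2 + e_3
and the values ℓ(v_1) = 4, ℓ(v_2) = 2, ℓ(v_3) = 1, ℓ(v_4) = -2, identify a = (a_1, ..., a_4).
a = (2, 2, -4, 1)

Write a = (a_1, ..., a_4) in the standard basis. For each basis vector v_i, ℓ(v_i) = <v_i, a> is a linear equation in the a_j's. Collect the n equations into a matrix system V a = ℓ, where row i of V is v_i (expressed in the standard basis). Since V is invertible (lower-triangular with 1s on the diagonal, up to permutation), solve by back-substitution:
  V =
[[1, 1, 0, 0],
 [1, 0, 0, 0],
 [1, 1, 1, 1],
 [0, 1, 1, 0]]
  V a = (4, 2, 1, -2)
Solving gives a = (2, 2, -4, 1).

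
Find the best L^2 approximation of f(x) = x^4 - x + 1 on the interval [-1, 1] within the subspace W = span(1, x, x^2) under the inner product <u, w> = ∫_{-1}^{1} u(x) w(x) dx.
g(x) = 6*x^2/7 - x + 32/35

The best approximation g ∈ W is the orthogonal projection of f onto W. Writing g = a_0 + a_1 x + a_2 x^2, the coefficients solve the normal equations G · a = b where
  G_{ij} = <φ_i, φ_j> and b_i = <f, φ_i>, with φ_0 = 1, φ_1 = x, φ_2 = x^2.
G =
  [2, 0, 2/3]
  [0, 2/3, 0]
  [2/3, 0, 2/5],
b = (12/5, -2/3, 20/21).
Solving gives a_0 = 32/35, a_1 = -1, a_2 = 6/7, so
  g(x) = 6*x^2/7 - x + 32/35.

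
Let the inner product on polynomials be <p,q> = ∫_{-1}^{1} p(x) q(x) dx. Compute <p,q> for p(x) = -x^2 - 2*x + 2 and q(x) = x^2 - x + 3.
<p,q> = 184/15

Expand the product: p(x)·q(x) = -x^4 - x^3 + x^2 - 8*x + 6.
∫_{-1}^{1} of each monomial x^k gives [2/(k+1) if k even, 0 if k odd]. Integrating term-by-term (or equivalently evaluating the antiderivative F(x) = -x^5/5 - x^4/4 + x^3/3 - 4*x^2 + 6*x at the endpoints):
  F(1) − F(−1) = 113/60 − (-623/60) = 184/15.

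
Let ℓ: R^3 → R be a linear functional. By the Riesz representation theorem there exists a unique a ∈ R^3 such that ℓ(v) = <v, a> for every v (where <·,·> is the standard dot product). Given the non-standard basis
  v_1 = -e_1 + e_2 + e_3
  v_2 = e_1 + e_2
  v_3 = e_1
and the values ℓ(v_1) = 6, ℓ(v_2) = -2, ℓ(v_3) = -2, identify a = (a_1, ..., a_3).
a = (-2, 0, 4)

Write a = (a_1, ..., a_3) in the standard basis. For each basis vector v_i, ℓ(v_i) = <v_i, a> is a linear equation in the a_j's. Collect the n equations into a matrix system V a = ℓ, where row i of V is v_i (expressed in the standard basis). Since V is invertible (lower-triangular with 1s on the diagonal, up to permutation), solve by back-substitution:
  V =
[[-1, 1, 1],
 [1, 1, 0],
 [1, 0, 0]]
  V a = (6, -2, -2)
Solving gives a = (-2, 0, 4).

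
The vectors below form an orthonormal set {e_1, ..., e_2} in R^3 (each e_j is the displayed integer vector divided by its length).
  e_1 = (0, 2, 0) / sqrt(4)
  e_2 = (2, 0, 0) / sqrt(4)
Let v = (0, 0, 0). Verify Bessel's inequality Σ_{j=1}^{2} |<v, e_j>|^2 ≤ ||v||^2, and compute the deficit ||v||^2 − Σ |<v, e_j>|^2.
Σ |<v, e_j>|^2 = 0; ||v||^2 = 0; deficit = 0

Write each e_j = u_j / sqrt(<u_j, u_j>) where u_j is the displayed integer vector. Then <v, e_j> = <v, u_j> / sqrt(<u_j, u_j>), so |<v, e_j>|^2 = <v, u_j>^2 / <u_j, u_j>.
Coefficients: <v, e_1> = 0/sqrt(4), <v, e_2> = 0/sqrt(4).
Square and sum: Σ |<v, e_j>|^2 = 0.
Compute ||v||^2 = v·v = 0.
Deficit = 0 − 0 = 0 ≥ 0, confirming Bessel's inequality. (The deficit equals ||v − Σ <v,e_j> e_j||^2, the squared distance from v to span{e_j}.)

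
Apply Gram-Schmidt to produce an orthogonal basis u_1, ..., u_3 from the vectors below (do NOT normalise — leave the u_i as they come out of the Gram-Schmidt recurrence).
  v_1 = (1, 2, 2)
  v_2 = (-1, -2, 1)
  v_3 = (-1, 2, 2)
Orthogonal basis:
  u_1 = (1, 2, 2)
  u_2 = (-2/3, -4/3, 5/3)
  u_3 = (-8/5, 4/5, 0)

Apply the Gram-Schmidt recurrence
  u_1 = v_1
  u_i = v_i − Σ_{j<i} ((v_i · u_j) / (u_j · u_j)) · u_j.

Step by step this gives:
  u_1 = (1, 2, 2)
  u_2 = (-2/3, -4/3, 5/3)
  u_3 = (-8/5, 4/5, 0)

Orthogonality check:
  u_2 · u_1 = 0 (should be 0)
  u_3 · u_1 = 0 (should be 0)
  u_3 · u_2 = 0 (should be 0)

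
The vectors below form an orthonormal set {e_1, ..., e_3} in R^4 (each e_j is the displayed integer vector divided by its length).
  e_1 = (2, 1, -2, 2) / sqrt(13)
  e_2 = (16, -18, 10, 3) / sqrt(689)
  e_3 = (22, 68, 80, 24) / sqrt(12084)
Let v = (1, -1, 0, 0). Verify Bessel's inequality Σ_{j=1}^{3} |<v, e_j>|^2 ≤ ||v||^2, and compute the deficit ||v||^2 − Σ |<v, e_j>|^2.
Σ |<v, e_j>|^2 = 110/57; ||v||^2 = 2; deficit = 4/57

Write each e_j = u_j / sqrt(<u_j, u_j>) where u_j is the displayed integer vector. Then <v, e_j> = <v, u_j> / sqrt(<u_j, u_j>), so |<v, e_j>|^2 = <v, u_j>^2 / <u_j, u_j>.
Coefficients: <v, e_1> = 1/sqrt(13), <v, e_2> = 34/sqrt(689), <v, e_3> = -46/sqrt(12084).
Square and sum: Σ |<v, e_j>|^2 = 110/57.
Compute ||v||^2 = v·v = 2.
Deficit = 2 − 110/57 = 4/57 ≥ 0, confirming Bessel's inequality. (The deficit equals ||v − Σ <v,e_j> e_j||^2, the squared distance from v to span{e_j}.)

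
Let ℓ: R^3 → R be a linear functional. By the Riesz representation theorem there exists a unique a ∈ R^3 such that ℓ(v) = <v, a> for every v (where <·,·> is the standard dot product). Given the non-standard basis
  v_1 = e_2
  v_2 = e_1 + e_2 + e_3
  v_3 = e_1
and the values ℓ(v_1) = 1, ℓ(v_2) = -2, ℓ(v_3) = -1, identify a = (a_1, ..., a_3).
a = (-1, 1, -2)

Write a = (a_1, ..., a_3) in the standard basis. For each basis vector v_i, ℓ(v_i) = <v_i, a> is a linear equation in the a_j's. Collect the n equations into a matrix system V a = ℓ, where row i of V is v_i (expressed in the standard basis). Since V is invertible (lower-triangular with 1s on the diagonal, up to permutation), solve by back-substitution:
  V =
[[0, 1, 0],
 [1, 1, 1],
 [1, 0, 0]]
  V a = (1, -2, -1)
Solving gives a = (-1, 1, -2).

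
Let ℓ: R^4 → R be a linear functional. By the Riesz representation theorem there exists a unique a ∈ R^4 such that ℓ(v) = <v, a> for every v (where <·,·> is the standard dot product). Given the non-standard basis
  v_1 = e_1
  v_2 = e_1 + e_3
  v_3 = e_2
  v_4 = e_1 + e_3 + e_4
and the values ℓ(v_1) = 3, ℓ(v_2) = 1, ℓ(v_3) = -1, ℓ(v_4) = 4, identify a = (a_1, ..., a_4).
a = (3, -1, -2, 3)

Write a = (a_1, ..., a_4) in the standard basis. For each basis vector v_i, ℓ(v_i) = <v_i, a> is a linear equation in the a_j's. Collect the n equations into a matrix system V a = ℓ, where row i of V is v_i (expressed in the standard basis). Since V is invertible (lower-triangular with 1s on the diagonal, up to permutation), solve by back-substitution:
  V =
[[1, 0, 0, 0],
 [1, 0, 1, 0],
 [0, 1, 0, 0],
 [1, 0, 1, 1]]
  V a = (3, 1, -1, 4)
Solving gives a = (3, -1, -2, 3).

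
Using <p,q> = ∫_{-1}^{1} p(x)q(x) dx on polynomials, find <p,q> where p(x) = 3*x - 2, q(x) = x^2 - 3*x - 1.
<p,q> = -10/3

Expand the product: p(x)·q(x) = 3*x^3 - 11*x^2 + 3*x + 2.
∫_{-1}^{1} of each monomial x^k gives [2/(k+1) if k even, 0 if k odd]. Integrating term-by-term (or equivalently evaluating the antiderivative F(x) = 3*x^4/4 - 11*x^3/3 + 3*x^2/2 + 2*x at the endpoints):
  F(1) − F(−1) = 7/12 − (47/12) = -10/3.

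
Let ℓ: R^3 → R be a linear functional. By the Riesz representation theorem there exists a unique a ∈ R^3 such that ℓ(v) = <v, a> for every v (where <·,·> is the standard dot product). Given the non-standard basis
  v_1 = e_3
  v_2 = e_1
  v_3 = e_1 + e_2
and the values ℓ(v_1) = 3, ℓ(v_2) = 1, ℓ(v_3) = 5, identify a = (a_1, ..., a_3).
a = (1, 4, 3)

Write a = (a_1, ..., a_3) in the standard basis. For each basis vector v_i, ℓ(v_i) = <v_i, a> is a linear equation in the a_j's. Collect the n equations into a matrix system V a = ℓ, where row i of V is v_i (expressed in the standard basis). Since V is invertible (lower-triangular with 1s on the diagonal, up to permutation), solve by back-substitution:
  V =
[[0, 0, 1],
 [1, 0, 0],
 [1, 1, 0]]
  V a = (3, 1, 5)
Solving gives a = (1, 4, 3).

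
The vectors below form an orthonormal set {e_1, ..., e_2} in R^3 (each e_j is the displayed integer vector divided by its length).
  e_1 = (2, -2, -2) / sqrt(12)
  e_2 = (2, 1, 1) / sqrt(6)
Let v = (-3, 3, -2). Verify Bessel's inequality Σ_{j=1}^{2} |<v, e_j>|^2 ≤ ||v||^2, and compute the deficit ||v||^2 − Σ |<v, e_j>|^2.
Σ |<v, e_j>|^2 = 19/2; ||v||^2 = 22; deficit = 25/2

Write each e_j = u_j / sqrt(<u_j, u_j>) where u_j is the displayed integer vector. Then <v, e_j> = <v, u_j> / sqrt(<u_j, u_j>), so |<v, e_j>|^2 = <v, u_j>^2 / <u_j, u_j>.
Coefficients: <v, e_1> = -8/sqrt(12), <v, e_2> = -5/sqrt(6).
Square and sum: Σ |<v, e_j>|^2 = 19/2.
Compute ||v||^2 = v·v = 22.
Deficit = 22 − 19/2 = 25/2 ≥ 0, confirming Bessel's inequality. (The deficit equals ||v − Σ <v,e_j> e_j||^2, the squared distance from v to span{e_j}.)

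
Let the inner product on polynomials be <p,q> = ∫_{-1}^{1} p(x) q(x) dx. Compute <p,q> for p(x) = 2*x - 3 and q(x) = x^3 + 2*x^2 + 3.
<p,q> = -106/5

Expand the product: p(x)·q(x) = 2*x^4 + x^3 - 6*x^2 + 6*x - 9.
∫_{-1}^{1} of each monomial x^k gives [2/(k+1) if k even, 0 if k odd]. Integrating term-by-term (or equivalently evaluating the antiderivative F(x) = 2*x^5/5 + x^4/4 - 2*x^3 + 3*x^2 - 9*x at the endpoints):
  F(1) − F(−1) = -147/20 − (277/20) = -106/5.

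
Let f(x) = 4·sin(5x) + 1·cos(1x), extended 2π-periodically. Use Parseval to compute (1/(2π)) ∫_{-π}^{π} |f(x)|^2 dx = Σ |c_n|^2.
Σ |c_n|^2 = 17/2

Expand |f|^2 and use orthogonality of {sin(nx), cos(mx)} on [-π, π]:
  ∫_{-π}^{π} sin(nx)^2 dx = π, ∫ cos(mx)^2 dx = π, and cross terms integrate to 0.
So ∫_{-π}^{π} f(x)^2 dx = 4^2 · π + 1^2 · π = (16 + 1)π.
Divide by 2π: (16 + 1)/2 = 17/2.
By Parseval, this equals Σ |c_n|^2.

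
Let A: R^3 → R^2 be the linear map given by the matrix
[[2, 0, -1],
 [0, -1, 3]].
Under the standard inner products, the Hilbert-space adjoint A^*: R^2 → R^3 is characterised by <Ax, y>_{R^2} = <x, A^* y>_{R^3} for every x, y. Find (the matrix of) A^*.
A^* = A^T =
[[2, 0],
 [0, -1],
 [-1, 3]]

For real matrices with standard dot products, the defining identity <Ax, y> = <x, A^* y> gives (Ax)^T y = x^T (A^*) y, i.e. x^T A^T y = x^T (A^*) y. Since this holds for all x, y, we must have A^* = A^T. Therefore
A^* =
[[2, 0],
 [0, -1],
 [-1, 3]].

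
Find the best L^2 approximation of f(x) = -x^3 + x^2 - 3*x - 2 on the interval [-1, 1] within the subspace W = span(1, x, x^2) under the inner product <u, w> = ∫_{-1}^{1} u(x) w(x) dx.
g(x) = x^2 - 18*x/5 - 2

The best approximation g ∈ W is the orthogonal projection of f onto W. Writing g = a_0 + a_1 x + a_2 x^2, the coefficients solve the normal equations G · a = b where
  G_{ij} = <φ_i, φ_j> and b_i = <f, φ_i>, with φ_0 = 1, φ_1 = x, φ_2 = x^2.
G =
  [2, 0, 2/3]
  [0, 2/3, 0]
  [2/3, 0, 2/5],
b = (-10/3, -12/5, -14/15).
Solving gives a_0 = -2, a_1 = -18/5, a_2 = 1, so
  g(x) = x^2 - 18*x/5 - 2.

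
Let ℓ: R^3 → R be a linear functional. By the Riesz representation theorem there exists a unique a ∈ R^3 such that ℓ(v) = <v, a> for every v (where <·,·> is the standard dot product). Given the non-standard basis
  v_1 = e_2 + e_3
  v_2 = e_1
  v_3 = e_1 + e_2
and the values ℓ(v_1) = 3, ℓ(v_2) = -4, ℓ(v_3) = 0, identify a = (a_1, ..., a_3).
a = (-4, 4, -1)

Write a = (a_1, ..., a_3) in the standard basis. For each basis vector v_i, ℓ(v_i) = <v_i, a> is a linear equation in the a_j's. Collect the n equations into a matrix system V a = ℓ, where row i of V is v_i (expressed in the standard basis). Since V is invertible (lower-triangular with 1s on the diagonal, up to permutation), solve by back-substitution:
  V =
[[0, 1, 1],
 [1, 0, 0],
 [1, 1, 0]]
  V a = (3, -4, 0)
Solving gives a = (-4, 4, -1).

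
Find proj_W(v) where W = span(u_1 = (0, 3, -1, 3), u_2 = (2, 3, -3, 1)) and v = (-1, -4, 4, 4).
proj_W(v) = (-179/53, -90/53, 209/53, 89/53)

Set up U = [u_1 | ... | u_2] ∈ R^(4×2). The projector onto W = col(U) is P = U (U^T U)^(-1) U^T.
Compute U^T U =
  [19, 15]
  [15, 23],
and U^T v = (-4, -22).
Solve U^T U · c = U^T v for the coefficients: c = (119/106, -179/106). The projection is proj_W(v) = U c.
Check: (v - proj_W(v)) · u_1 = 0  (should be 0).
Check: (v - proj_W(v)) · u_2 = 0  (should be 0).
Result: proj_W(v) = (-179/53, -90/53, 209/53, 89/53).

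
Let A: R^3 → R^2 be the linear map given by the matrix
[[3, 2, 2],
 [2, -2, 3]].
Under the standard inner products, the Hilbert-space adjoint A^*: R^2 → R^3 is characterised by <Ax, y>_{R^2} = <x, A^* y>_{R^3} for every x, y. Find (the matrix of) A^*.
A^* = A^T =
[[3, 2],
 [2, -2],
 [2, 3]]

For real matrices with standard dot products, the defining identity <Ax, y> = <x, A^* y> gives (Ax)^T y = x^T (A^*) y, i.e. x^T A^T y = x^T (A^*) y. Since this holds for all x, y, we must have A^* = A^T. Therefore
A^* =
[[3, 2],
 [2, -2],
 [2, 3]].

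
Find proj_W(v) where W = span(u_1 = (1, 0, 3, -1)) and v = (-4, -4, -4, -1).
proj_W(v) = (-15/11, 0, -45/11, 15/11)

Set up U = [u_1 | ... | u_1] ∈ R^(4×1). The projector onto W = col(U) is P = U (U^T U)^(-1) U^T.
Compute U^T U =
  [11],
and U^T v = (-15).
Solve U^T U · c = U^T v for the coefficients: c = (-15/11). The projection is proj_W(v) = U c.
Check: (v - proj_W(v)) · u_1 = 0  (should be 0).
Result: proj_W(v) = (-15/11, 0, -45/11, 15/11).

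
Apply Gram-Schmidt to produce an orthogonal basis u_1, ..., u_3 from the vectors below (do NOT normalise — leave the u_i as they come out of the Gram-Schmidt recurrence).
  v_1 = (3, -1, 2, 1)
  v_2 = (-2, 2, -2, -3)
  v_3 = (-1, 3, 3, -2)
Orthogonal basis:
  u_1 = (3, -1, 2, 1)
  u_2 = (1, 1, 0, -2)
  u_3 = (-8/5, 28/15, 49/15, 2/15)

Apply the Gram-Schmidt recurrence
  u_1 = v_1
  u_i = v_i − Σ_{j<i} ((v_i · u_j) / (u_j · u_j)) · u_j.

Step by step this gives:
  u_1 = (3, -1, 2, 1)
  u_2 = (1, 1, 0, -2)
  u_3 = (-8/5, 28/15, 49/15, 2/15)

Orthogonality check:
  u_2 · u_1 = 0 (should be 0)
  u_3 · u_1 = 0 (should be 0)
  u_3 · u_2 = 0 (should be 0)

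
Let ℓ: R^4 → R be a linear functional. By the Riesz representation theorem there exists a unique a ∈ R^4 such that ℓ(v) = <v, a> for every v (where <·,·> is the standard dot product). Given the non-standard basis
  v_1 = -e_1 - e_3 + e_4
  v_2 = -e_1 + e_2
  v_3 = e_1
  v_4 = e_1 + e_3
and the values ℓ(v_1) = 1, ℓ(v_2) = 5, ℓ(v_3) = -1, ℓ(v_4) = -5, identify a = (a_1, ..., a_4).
a = (-1, 4, -4, -4)

Write a = (a_1, ..., a_4) in the standard basis. For each basis vector v_i, ℓ(v_i) = <v_i, a> is a linear equation in the a_j's. Collect the n equations into a matrix system V a = ℓ, where row i of V is v_i (expressed in the standard basis). Since V is invertible (lower-triangular with 1s on the diagonal, up to permutation), solve by back-substitution:
  V =
[[-1, 0, -1, 1],
 [-1, 1, 0, 0],
 [1, 0, 0, 0],
 [1, 0, 1, 0]]
  V a = (1, 5, -1, -5)
Solving gives a = (-1, 4, -4, -4).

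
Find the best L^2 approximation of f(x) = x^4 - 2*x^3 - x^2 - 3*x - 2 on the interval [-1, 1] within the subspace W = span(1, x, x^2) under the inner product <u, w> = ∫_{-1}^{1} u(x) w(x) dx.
g(x) = -x^2/7 - 21*x/5 - 73/35

The best approximation g ∈ W is the orthogonal projection of f onto W. Writing g = a_0 + a_1 x + a_2 x^2, the coefficients solve the normal equations G · a = b where
  G_{ij} = <φ_i, φ_j> and b_i = <f, φ_i>, with φ_0 = 1, φ_1 = x, φ_2 = x^2.
G =
  [2, 0, 2/3]
  [0, 2/3, 0]
  [2/3, 0, 2/5],
b = (-64/15, -14/5, -152/105).
Solving gives a_0 = -73/35, a_1 = -21/5, a_2 = -1/7, so
  g(x) = -x^2/7 - 21*x/5 - 73/35.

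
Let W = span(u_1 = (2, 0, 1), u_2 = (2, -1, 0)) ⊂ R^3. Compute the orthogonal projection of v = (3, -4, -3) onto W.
proj_W(v) = (26/9, -38/9, -25/9)

Set up U = [u_1 | ... | u_2] ∈ R^(3×2). The projector onto W = col(U) is P = U (U^T U)^(-1) U^T.
Compute U^T U =
  [5, 4]
  [4, 5],
and U^T v = (3, 10).
Solve U^T U · c = U^T v for the coefficients: c = (-25/9, 38/9). The projection is proj_W(v) = U c.
Check: (v - proj_W(v)) · u_1 = 0  (should be 0).
Check: (v - proj_W(v)) · u_2 = 0  (should be 0).
Result: proj_W(v) = (26/9, -38/9, -25/9).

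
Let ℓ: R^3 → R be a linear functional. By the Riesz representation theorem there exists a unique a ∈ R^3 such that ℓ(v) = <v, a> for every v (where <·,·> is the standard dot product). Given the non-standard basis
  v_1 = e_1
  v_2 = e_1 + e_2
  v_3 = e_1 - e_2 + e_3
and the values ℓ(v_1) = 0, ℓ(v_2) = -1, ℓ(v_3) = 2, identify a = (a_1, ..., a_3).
a = (0, -1, 1)

Write a = (a_1, ..., a_3) in the standard basis. For each basis vector v_i, ℓ(v_i) = <v_i, a> is a linear equation in the a_j's. Collect the n equations into a matrix system V a = ℓ, where row i of V is v_i (expressed in the standard basis). Since V is invertible (lower-triangular with 1s on the diagonal, up to permutation), solve by back-substitution:
  V =
[[1, 0, 0],
 [1, 1, 0],
 [1, -1, 1]]
  V a = (0, -1, 2)
Solving gives a = (0, -1, 1).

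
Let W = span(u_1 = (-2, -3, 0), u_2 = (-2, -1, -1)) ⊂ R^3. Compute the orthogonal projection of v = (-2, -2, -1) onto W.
proj_W(v) = (-64/29, -54/29, -21/29)

Set up U = [u_1 | ... | u_2] ∈ R^(3×2). The projector onto W = col(U) is P = U (U^T U)^(-1) U^T.
Compute U^T U =
  [13, 7]
  [7, 6],
and U^T v = (10, 7).
Solve U^T U · c = U^T v for the coefficients: c = (11/29, 21/29). The projection is proj_W(v) = U c.
Check: (v - proj_W(v)) · u_1 = 0  (should be 0).
Check: (v - proj_W(v)) · u_2 = 0  (should be 0).
Result: proj_W(v) = (-64/29, -54/29, -21/29).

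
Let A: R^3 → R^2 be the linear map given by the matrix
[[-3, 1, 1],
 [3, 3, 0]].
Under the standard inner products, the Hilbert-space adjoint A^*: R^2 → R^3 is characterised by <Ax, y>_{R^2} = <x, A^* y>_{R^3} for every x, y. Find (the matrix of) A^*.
A^* = A^T =
[[-3, 3],
 [1, 3],
 [1, 0]]

For real matrices with standard dot products, the defining identity <Ax, y> = <x, A^* y> gives (Ax)^T y = x^T (A^*) y, i.e. x^T A^T y = x^T (A^*) y. Since this holds for all x, y, we must have A^* = A^T. Therefore
A^* =
[[-3, 3],
 [1, 3],
 [1, 0]].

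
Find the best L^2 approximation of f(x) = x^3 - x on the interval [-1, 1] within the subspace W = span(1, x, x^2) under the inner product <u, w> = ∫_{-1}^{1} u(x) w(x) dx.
g(x) = -2*x/5

The best approximation g ∈ W is the orthogonal projection of f onto W. Writing g = a_0 + a_1 x + a_2 x^2, the coefficients solve the normal equations G · a = b where
  G_{ij} = <φ_i, φ_j> and b_i = <f, φ_i>, with φ_0 = 1, φ_1 = x, φ_2 = x^2.
G =
  [2, 0, 2/3]
  [0, 2/3, 0]
  [2/3, 0, 2/5],
b = (0, -4/15, 0).
Solving gives a_0 = 0, a_1 = -2/5, a_2 = 0, so
  g(x) = -2*x/5.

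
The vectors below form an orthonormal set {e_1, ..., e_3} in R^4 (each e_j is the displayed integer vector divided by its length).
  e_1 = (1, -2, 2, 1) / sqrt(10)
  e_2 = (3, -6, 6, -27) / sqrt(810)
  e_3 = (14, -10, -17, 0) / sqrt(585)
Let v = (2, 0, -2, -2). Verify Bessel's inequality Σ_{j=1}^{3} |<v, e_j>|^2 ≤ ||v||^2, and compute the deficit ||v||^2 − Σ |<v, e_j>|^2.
Σ |<v, e_j>|^2 = 716/65; ||v||^2 = 12; deficit = 64/65

Write each e_j = u_j / sqrt(<u_j, u_j>) where u_j is the displayed integer vector. Then <v, e_j> = <v, u_j> / sqrt(<u_j, u_j>), so |<v, e_j>|^2 = <v, u_j>^2 / <u_j, u_j>.
Coefficients: <v, e_1> = -4/sqrt(10), <v, e_2> = 48/sqrt(810), <v, e_3> = 62/sqrt(585).
Square and sum: Σ |<v, e_j>|^2 = 716/65.
Compute ||v||^2 = v·v = 12.
Deficit = 12 − 716/65 = 64/65 ≥ 0, confirming Bessel's inequality. (The deficit equals ||v − Σ <v,e_j> e_j||^2, the squared distance from v to span{e_j}.)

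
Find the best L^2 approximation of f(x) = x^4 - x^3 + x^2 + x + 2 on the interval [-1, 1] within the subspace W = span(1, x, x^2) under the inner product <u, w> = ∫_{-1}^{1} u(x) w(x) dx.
g(x) = 13*x^2/7 + 2*x/5 + 67/35

The best approximation g ∈ W is the orthogonal projection of f onto W. Writing g = a_0 + a_1 x + a_2 x^2, the coefficients solve the normal equations G · a = b where
  G_{ij} = <φ_i, φ_j> and b_i = <f, φ_i>, with φ_0 = 1, φ_1 = x, φ_2 = x^2.
G =
  [2, 0, 2/3]
  [0, 2/3, 0]
  [2/3, 0, 2/5],
b = (76/15, 4/15, 212/105).
Solving gives a_0 = 67/35, a_1 = 2/5, a_2 = 13/7, so
  g(x) = 13*x^2/7 + 2*x/5 + 67/35.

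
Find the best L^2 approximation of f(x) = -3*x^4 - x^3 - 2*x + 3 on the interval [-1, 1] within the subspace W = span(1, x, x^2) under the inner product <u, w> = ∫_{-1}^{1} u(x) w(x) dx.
g(x) = -18*x^2/7 - 13*x/5 + 114/35

The best approximation g ∈ W is the orthogonal projection of f onto W. Writing g = a_0 + a_1 x + a_2 x^2, the coefficients solve the normal equations G · a = b where
  G_{ij} = <φ_i, φ_j> and b_i = <f, φ_i>, with φ_0 = 1, φ_1 = x, φ_2 = x^2.
G =
  [2, 0, 2/3]
  [0, 2/3, 0]
  [2/3, 0, 2/5],
b = (24/5, -26/15, 8/7).
Solving gives a_0 = 114/35, a_1 = -13/5, a_2 = -18/7, so
  g(x) = -18*x^2/7 - 13*x/5 + 114/35.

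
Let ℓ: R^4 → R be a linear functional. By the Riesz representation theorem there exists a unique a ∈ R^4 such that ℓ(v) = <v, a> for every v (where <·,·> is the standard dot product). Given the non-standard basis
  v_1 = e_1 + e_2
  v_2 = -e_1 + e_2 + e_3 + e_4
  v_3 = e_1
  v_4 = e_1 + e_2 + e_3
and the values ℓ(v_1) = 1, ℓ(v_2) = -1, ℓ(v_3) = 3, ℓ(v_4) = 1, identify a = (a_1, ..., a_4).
a = (3, -2, 0, 4)

Write a = (a_1, ..., a_4) in the standard basis. For each basis vector v_i, ℓ(v_i) = <v_i, a> is a linear equation in the a_j's. Collect the n equations into a matrix system V a = ℓ, where row i of V is v_i (expressed in the standard basis). Since V is invertible (lower-triangular with 1s on the diagonal, up to permutation), solve by back-substitution:
  V =
[[1, 1, 0, 0],
 [-1, 1, 1, 1],
 [1, 0, 0, 0],
 [1, 1, 1, 0]]
  V a = (1, -1, 3, 1)
Solving gives a = (3, -2, 0, 4).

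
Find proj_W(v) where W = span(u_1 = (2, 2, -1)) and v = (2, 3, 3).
proj_W(v) = (14/9, 14/9, -7/9)

Set up U = [u_1 | ... | u_1] ∈ R^(3×1). The projector onto W = col(U) is P = U (U^T U)^(-1) U^T.
Compute U^T U =
  [9],
and U^T v = (7).
Solve U^T U · c = U^T v for the coefficients: c = (7/9). The projection is proj_W(v) = U c.
Check: (v - proj_W(v)) · u_1 = 0  (should be 0).
Result: proj_W(v) = (14/9, 14/9, -7/9).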